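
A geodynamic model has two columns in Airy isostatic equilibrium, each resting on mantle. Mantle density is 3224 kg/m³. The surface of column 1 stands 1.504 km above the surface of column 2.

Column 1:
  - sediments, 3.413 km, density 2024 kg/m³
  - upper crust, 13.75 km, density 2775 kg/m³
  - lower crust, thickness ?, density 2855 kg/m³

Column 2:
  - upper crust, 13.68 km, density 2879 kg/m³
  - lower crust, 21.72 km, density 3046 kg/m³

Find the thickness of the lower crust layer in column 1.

Take the compensation level at the base of the deeper column (depth z_c below the surface of column 1) and equate Σ ρ_i t_i down to z_c; mantle fills any gap and the z_c terms cancel.
Column 1: 3.413×2024 + 13.75×2775 + x×2855 + (z_c − 17.163 − x)×3224
Column 2: 1.504×0 + 13.68×2879 + 21.72×3046 + (z_c − 1.504 − 35.4)×3224
The z_c×3224 term appears on both sides and cancels. Collect the known terms of each column as K = Σ(ρt)_known − 3224 × (depth of known layers): K_1 = 45064.162 − 3224×17.163 = −10269.35; K_2 = 105543.84 − 3224×(1.504 + 35.4) = −13434.656.
Balance: K_1 − x×(3224 − 2855) = K_2, so x = (K_1 − K_2)/(3224 − 2855) = 3165.31/369 = 8.58 km.

8.58 km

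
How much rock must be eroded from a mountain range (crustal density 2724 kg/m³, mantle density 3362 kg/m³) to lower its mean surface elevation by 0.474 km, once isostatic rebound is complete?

Net drop Δ = e − u = e − e ρ_c/ρ_m = e (ρ_m − ρ_c)/ρ_m.
e = Δ ρ_m/(ρ_m − ρ_c) = 0.474 km × 3362/638 = 2.5 km.

2.5 km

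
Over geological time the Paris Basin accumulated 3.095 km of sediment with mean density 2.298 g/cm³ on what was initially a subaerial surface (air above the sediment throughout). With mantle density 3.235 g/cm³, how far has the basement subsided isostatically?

2.2 km

Subaerial load: s = t ρ_sed / ρ_m = 3.095 km × 2.298/3.235 = 2.2 km.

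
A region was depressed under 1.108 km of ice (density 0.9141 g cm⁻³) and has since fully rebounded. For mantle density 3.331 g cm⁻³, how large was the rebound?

Removing the load lets mantle flow back in; uplift u satisfies ρ_ice t = ρ_m u.
u = t ρ_ice/ρ_m = 1.108 km × 0.9141/3.331 = 0.304 km.

0.304 km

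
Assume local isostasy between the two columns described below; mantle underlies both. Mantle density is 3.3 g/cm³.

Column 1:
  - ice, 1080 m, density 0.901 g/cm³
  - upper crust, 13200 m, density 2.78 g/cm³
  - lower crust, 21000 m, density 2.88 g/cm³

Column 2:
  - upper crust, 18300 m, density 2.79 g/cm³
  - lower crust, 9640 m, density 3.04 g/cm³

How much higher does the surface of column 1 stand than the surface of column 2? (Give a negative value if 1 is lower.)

For any compensation level in the mantle, the mantle terms cancel and isostasy reduces to e = (Σt_1 − Σt_2) − (Σ(ρt)_1 − Σ(ρt)_2) / ρ_m.
Σt_1 = 35280 m; Σt_2 = 27940 m; Σ(ρt)_1 = 98149.08; Σ(ρt)_2 = 80362.6 (in m·g/cm³).
e = (35280 − 27940) − (98149.08 − 80362.6) / 3.3 = 1950 m.

1950 m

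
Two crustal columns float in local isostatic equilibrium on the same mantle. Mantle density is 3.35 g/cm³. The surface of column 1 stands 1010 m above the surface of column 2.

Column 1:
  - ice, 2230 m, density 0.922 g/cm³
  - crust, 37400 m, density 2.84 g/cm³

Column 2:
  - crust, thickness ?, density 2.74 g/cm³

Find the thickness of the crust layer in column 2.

Take the compensation level at the base of the deeper column (depth z_c below the surface of column 1) and equate Σ ρ_i t_i down to z_c; mantle fills any gap and the z_c terms cancel.
Column 1: 2230×0.922 + 37400×2.84 + (z_c − 39630)×3.35
Column 2: 1010×0 + x×2.74 + (z_c − 1010 − 0 − x)×3.35
The z_c×3.35 term appears on both sides and cancels. Collect the known terms of each column as K = Σ(ρt)_known − 3.35 × (depth of known layers): K_1 = 108272.06 − 3.35×39630 = −24488.44; K_2 = 0 − 3.35×(1010 + 0) = −3383.5.
Balance: K_1 = K_2 − x×(3.35 − 2.74), so x = (K_2 − K_1)/(3.35 − 2.74) = 21104.9/0.61 = 34600 m.

34600 m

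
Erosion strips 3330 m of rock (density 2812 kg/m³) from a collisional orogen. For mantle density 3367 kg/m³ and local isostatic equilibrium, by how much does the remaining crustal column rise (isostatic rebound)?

2780 m

Unloading: uplift u = e ρ_c/ρ_m = 3330 m × 2812/3367 = 2780 m.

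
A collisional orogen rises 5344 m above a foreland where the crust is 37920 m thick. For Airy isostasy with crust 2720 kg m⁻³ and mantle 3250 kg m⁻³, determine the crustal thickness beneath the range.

70700 m

Root depth r = h ρ_c / (ρ_m − ρ_c) = 5344 m × 2720 / 530 = 27430 m.
Total thickness = T + h + r = 37920 m + 5344 m + 27430 m = 70700 m.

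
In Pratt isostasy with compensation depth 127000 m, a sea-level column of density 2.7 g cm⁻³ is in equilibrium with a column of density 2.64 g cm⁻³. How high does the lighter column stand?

ρ_ref D = ρ (D + h) → h = D (ρ_ref − ρ)/ρ.
h = 127000 m × (2.7 − 2.64)/2.64 = 2890 m.

2890 m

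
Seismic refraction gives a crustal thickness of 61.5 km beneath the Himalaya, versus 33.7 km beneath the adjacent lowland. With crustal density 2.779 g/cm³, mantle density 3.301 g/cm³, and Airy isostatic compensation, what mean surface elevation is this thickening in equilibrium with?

4.4 km

Excess crust Δ = 61.5 km − 33.7 km = 27.8 km, split between elevation h and root r with h + r = Δ.
Airy balance ρ_c h = (ρ_m − ρ_c) r gives r = h ρ_c/(ρ_m − ρ_c), so h (1 + ρ_c/(ρ_m − ρ_c)) = Δ, i.e. h = Δ (ρ_m − ρ_c)/ρ_m.
h = 27.8 km × 0.522/3.301 = 4.4 km.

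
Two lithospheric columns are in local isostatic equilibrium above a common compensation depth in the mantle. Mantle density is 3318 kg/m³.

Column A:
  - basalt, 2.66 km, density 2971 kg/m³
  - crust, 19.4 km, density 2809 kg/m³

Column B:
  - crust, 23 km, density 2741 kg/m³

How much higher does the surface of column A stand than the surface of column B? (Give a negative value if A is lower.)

For any compensation level in the mantle, the mantle terms cancel and isostasy reduces to e = (Σt_A − Σt_B) − (Σ(ρt)_A − Σ(ρt)_B) / ρ_m.
Σt_A = 22.06 km; Σt_B = 23 km; Σ(ρt)_A = 62397.46; Σ(ρt)_B = 63043 (in km·kg/m³).
e = (22.06 − 23) − (62397.46 − 63043) / 3318 = −0.745 km.

−0.745 km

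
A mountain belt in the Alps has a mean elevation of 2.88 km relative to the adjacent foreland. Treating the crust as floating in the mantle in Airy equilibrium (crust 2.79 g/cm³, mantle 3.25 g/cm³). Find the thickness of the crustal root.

Isostatic balance requires: the weight of the topography is balanced by the buoyancy of the root, ρ_c h = (ρ_m − ρ_c) r.
r = h · ρ_c / (ρ_m − ρ_c) = 2.88 km × 2.79 / (3.25 − 2.79) = 17.5 km.

17.5 km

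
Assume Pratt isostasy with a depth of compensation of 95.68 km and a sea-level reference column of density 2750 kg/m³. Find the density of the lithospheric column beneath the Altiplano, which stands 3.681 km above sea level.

Pratt balance: ρ_ref D = ρ (D + h).
ρ = ρ_ref D/(D + h) = 2750 × 95.68 km/(95.68 km + 3.681 km) = 2650 kg/m³.

2650 kg/m³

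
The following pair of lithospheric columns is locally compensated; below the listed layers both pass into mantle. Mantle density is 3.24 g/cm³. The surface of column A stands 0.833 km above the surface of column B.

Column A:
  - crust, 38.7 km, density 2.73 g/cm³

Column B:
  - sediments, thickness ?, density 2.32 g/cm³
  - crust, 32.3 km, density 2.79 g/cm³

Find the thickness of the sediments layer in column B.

Take the compensation level at the base of the deeper column (depth z_c below the surface of column A) and equate Σ ρ_i t_i down to z_c; mantle fills any gap and the z_c terms cancel.
Column A: 38.7×2.73 + (z_c − 38.7)×3.24
Column B: 0.833×0 + x×2.32 + 32.3×2.79 + (z_c − 0.833 − 32.3 − x)×3.24
The z_c×3.24 term appears on both sides and cancels. Collect the known terms of each column as K = Σ(ρt)_known − 3.24 × (depth of known layers): K_A = 105.651 − 3.24×38.7 = −19.737; K_B = 90.117 − 3.24×(0.833 + 32.3) = −17.23392.
Balance: K_A = K_B − x×(3.24 − 2.32), so x = (K_B − K_A)/(3.24 − 2.32) = 2.50308/0.92 = 2.72 km.

2.72 km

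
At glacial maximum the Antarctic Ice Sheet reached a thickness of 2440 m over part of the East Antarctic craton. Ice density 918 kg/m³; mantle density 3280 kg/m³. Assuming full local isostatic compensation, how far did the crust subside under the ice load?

683 m

Isostatic balance requires: the ice load ρ_ice t is balanced by mantle displaced below, ρ_m s.
s = t ρ_ice / ρ_m = 2440 m × 918/3280 = 683 m.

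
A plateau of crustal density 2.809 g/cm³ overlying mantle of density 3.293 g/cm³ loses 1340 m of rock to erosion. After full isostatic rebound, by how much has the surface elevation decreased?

Rebound u = e ρ_c/ρ_m = 1340 m × 2.809/3.293 = 1143 m.
Net surface drop = e − u = 1340 m − 1143 m = e (ρ_m − ρ_c)/ρ_m = 197 m.

197 m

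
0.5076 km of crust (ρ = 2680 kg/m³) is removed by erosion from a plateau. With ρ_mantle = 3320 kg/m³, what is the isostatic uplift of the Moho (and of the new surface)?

0.41 km

Unloading: uplift u = e ρ_c/ρ_m = 0.5076 km × 2680/3320 = 0.41 km.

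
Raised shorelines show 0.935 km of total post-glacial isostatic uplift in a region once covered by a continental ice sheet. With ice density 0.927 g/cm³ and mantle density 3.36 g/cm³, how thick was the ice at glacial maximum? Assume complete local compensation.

3.39 km

u = t ρ_ice/ρ_m → t = u ρ_m/ρ_ice = 0.935 km × 3.36/0.927 = 3.39 km.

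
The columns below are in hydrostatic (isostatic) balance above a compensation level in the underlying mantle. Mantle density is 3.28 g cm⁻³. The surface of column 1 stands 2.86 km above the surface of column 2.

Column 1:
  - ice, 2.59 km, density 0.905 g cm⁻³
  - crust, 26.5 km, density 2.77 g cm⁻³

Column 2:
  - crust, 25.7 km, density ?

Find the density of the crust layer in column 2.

Take the compensation level at the base of the deeper column (depth z_c below the surface of column 1) and equate Σ ρ_i t_i down to z_c; mantle fills any gap and the z_c terms cancel.
Column 1: 2.59×0.905 + 26.5×2.77 + (z_c − 29.09)×3.28
Column 2: 2.86×0 + 25.7×ρ + (z_c − 2.86 − 25.7)×3.28
The z_c×3.28 term appears on both sides and cancels. Collect the known terms of each column as K = Σ(ρt)_known − 3.28 × (depth of known layers): K_1 = 75.74895 − 3.28×29.09 = −19.66625; K_2 = 0 − 3.28×(2.86 + 25.7) = −93.6768.
Balance: K_1 = K_2 + 25.7×ρ, so ρ = (K_1 − K_2)/25.7 = 74.0105/25.7 = 2.88 g cm⁻³.

2.88 g cm⁻³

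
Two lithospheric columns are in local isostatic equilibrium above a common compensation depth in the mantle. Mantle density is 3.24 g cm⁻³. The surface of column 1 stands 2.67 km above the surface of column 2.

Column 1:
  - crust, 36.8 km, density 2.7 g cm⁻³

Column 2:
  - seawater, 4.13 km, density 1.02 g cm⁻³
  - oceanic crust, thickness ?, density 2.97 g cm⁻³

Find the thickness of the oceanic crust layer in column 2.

Take the compensation level at the base of the deeper column (depth z_c below the surface of column 1) and equate Σ ρ_i t_i down to z_c; mantle fills any gap and the z_c terms cancel.
Column 1: 36.8×2.7 + (z_c − 36.8)×3.24
Column 2: 2.67×0 + 4.13×1.02 + x×2.97 + (z_c − 2.67 − 4.13 − x)×3.24
The z_c×3.24 term appears on both sides and cancels. Collect the known terms of each column as K = Σ(ρt)_known − 3.24 × (depth of known layers): K_1 = 99.36 − 3.24×36.8 = −19.872; K_2 = 4.2126 − 3.24×(2.67 + 4.13) = −17.8194.
Balance: K_1 = K_2 − x×(3.24 − 2.97), so x = (K_2 − K_1)/(3.24 − 2.97) = 2.0526/0.27 = 7.6 km.

7.6 km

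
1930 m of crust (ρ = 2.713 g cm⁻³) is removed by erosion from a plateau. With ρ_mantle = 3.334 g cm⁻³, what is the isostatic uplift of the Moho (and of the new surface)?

Unloading: uplift u = e ρ_c/ρ_m = 1930 m × 2.713/3.334 = 1570 m.

1570 m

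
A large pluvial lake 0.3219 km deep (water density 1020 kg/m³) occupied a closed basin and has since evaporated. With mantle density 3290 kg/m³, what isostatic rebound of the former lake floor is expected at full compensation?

u = d ρ_w/ρ_m = 0.3219 km × 1020/3290 = 0.0998 km.

0.0998 km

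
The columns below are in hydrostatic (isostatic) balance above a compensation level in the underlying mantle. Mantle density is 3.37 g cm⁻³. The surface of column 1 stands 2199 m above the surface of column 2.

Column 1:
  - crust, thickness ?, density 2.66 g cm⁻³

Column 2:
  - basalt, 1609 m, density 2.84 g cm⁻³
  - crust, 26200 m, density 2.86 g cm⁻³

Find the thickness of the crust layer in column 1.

30500 m

Take the compensation level at the base of the deeper column (depth z_c below the surface of column 1) and equate Σ ρ_i t_i down to z_c; mantle fills any gap and the z_c terms cancel.
Column 1: x×2.66 + (z_c − 0 − x)×3.37
Column 2: 2199×0 + 1609×2.84 + 26200×2.86 + (z_c − 2199 − 27809)×3.37
The z_c×3.37 term appears on both sides and cancels. Collect the known terms of each column as K = Σ(ρt)_known − 3.37 × (depth of known layers): K_1 = 0 − 3.37×0 = 0; K_2 = 79501.56 − 3.37×(2199 + 27809) = −21625.4.
Balance: K_1 − x×(3.37 − 2.66) = K_2, so x = (K_1 − K_2)/(3.37 − 2.66) = 21625.4/0.71 = 30500 m.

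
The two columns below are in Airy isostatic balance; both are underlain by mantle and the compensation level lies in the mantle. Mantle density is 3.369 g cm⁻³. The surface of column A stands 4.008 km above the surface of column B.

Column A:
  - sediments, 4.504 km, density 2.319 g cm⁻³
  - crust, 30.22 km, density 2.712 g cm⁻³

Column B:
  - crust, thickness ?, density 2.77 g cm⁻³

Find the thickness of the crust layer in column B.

Take the compensation level at the base of the deeper column (depth z_c below the surface of column A) and equate Σ ρ_i t_i down to z_c; mantle fills any gap and the z_c terms cancel.
Column A: 4.504×2.319 + 30.22×2.712 + (z_c − 34.724)×3.369
Column B: 4.008×0 + x×2.77 + (z_c − 4.008 − 0 − x)×3.369
The z_c×3.369 term appears on both sides and cancels. Collect the known terms of each column as K = Σ(ρt)_known − 3.369 × (depth of known layers): K_A = 92.401416 − 3.369×34.724 = −24.58374; K_B = 0 − 3.369×(4.008 + 0) = −13.502952.
Balance: K_A = K_B − x×(3.369 − 2.77), so x = (K_B − K_A)/(3.369 − 2.77) = 11.0808/0.599 = 18.5 km.

18.5 km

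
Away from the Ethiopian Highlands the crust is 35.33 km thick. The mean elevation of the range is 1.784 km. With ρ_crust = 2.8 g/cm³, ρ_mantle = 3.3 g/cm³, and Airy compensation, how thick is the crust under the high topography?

Root depth r = h ρ_c / (ρ_m − ρ_c) = 1.784 km × 2.8 / 0.5 = 9.99 km.
Total thickness = T + h + r = 35.33 km + 1.784 km + 9.99 km = 47.1 km.

47.1 km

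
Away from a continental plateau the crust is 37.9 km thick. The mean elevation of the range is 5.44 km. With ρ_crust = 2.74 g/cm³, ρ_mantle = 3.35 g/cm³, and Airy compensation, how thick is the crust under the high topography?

67.8 km

Root depth r = h ρ_c / (ρ_m − ρ_c) = 5.44 km × 2.74 / 0.61 = 24.44 km.
Total thickness = T + h + r = 37.9 km + 5.44 km + 24.44 km = 67.8 km.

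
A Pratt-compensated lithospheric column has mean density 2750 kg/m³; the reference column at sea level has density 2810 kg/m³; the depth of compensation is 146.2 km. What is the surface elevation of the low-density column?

ρ_ref D = ρ (D + h) → h = D (ρ_ref − ρ)/ρ.
h = 146.2 km × (2810 − 2750)/2750 = 3.19 km.

3.19 km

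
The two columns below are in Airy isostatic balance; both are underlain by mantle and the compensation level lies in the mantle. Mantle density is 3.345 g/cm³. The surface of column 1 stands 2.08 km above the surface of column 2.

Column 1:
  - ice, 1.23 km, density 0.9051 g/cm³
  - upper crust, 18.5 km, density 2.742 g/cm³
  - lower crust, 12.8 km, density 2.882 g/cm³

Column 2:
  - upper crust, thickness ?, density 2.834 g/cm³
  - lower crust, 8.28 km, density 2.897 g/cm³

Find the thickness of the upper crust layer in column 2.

18.4 km

Take the compensation level at the base of the deeper column (depth z_c below the surface of column 1) and equate Σ ρ_i t_i down to z_c; mantle fills any gap and the z_c terms cancel.
Column 1: 1.23×0.9051 + 18.5×2.742 + 12.8×2.882 + (z_c − 32.53)×3.345
Column 2: 2.08×0 + x×2.834 + 8.28×2.897 + (z_c − 2.08 − 8.28 − x)×3.345
The z_c×3.345 term appears on both sides and cancels. Collect the known terms of each column as K = Σ(ρt)_known − 3.345 × (depth of known layers): K_1 = 88.729873 − 3.345×32.53 = −20.082977; K_2 = 23.98716 − 3.345×(2.08 + 8.28) = −10.66704.
Balance: K_1 = K_2 − x×(3.345 − 2.834), so x = (K_2 − K_1)/(3.345 − 2.834) = 9.41594/0.511 = 18.4 km.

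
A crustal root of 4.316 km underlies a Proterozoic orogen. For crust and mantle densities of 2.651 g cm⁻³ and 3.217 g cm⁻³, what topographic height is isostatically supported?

Isostatic balance requires: ρ_c h = (ρ_m − ρ_c) r.
h = r (ρ_m − ρ_c) / ρ_c = 4.316 km × (3.217 − 2.651) / 2.651 = 0.921 km.

0.921 km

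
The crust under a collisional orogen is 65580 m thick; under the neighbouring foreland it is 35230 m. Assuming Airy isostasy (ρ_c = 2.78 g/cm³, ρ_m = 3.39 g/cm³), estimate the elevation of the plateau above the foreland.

Excess crust Δ = 65580 m − 35230 m = 30350 m, split between elevation h and root r with h + r = Δ.
Airy balance ρ_c h = (ρ_m − ρ_c) r gives r = h ρ_c/(ρ_m − ρ_c), so h (1 + ρ_c/(ρ_m − ρ_c)) = Δ, i.e. h = Δ (ρ_m − ρ_c)/ρ_m.
h = 30350 m × 0.61/3.39 = 5460 m.

5460 m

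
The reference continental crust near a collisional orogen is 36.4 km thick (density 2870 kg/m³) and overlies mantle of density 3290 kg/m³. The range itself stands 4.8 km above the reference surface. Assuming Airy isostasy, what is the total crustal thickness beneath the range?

74 km

Root depth r = h ρ_c / (ρ_m − ρ_c) = 4.8 km × 2870 / 420 = 32.8 km.
Total thickness = T + h + r = 36.4 km + 4.8 km + 32.8 km = 74 km.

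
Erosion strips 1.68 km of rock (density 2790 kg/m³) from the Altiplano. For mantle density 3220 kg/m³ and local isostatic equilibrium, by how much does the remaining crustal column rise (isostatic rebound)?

Unloading: uplift u = e ρ_c/ρ_m = 1.68 km × 2790/3220 = 1.46 km.

1.46 km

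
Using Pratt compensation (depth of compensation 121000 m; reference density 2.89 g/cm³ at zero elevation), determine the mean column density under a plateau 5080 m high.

Pratt balance: ρ_ref D = ρ (D + h).
ρ = ρ_ref D/(D + h) = 2.89 × 121000 m/(121000 m + 5080 m) = 2.77 g/cm³.

2.77 g/cm³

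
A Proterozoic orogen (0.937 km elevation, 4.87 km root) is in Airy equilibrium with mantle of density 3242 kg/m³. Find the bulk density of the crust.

ρ_c h = (ρ_m − ρ_c) r → ρ_c (h + r) = ρ_m r → ρ_c = ρ_m r / (h + r).
ρ_c = 3242 × 4.87 km / (0.937 km + 4.87 km) = 2720 kg/m³.

2720 kg/m³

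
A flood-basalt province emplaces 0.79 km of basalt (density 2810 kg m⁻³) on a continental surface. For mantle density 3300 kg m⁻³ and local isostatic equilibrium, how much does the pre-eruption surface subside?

Subaerial loading: s = t ρ_load / ρ_m.
s = 0.79 km × 2810/3300 = 0.673 km.

0.673 km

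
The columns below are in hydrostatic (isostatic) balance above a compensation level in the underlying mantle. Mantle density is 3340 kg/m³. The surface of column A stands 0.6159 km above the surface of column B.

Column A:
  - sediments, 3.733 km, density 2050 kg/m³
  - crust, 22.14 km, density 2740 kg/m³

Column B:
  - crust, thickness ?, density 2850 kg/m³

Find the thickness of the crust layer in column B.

32.7 km

Take the compensation level at the base of the deeper column (depth z_c below the surface of column A) and equate Σ ρ_i t_i down to z_c; mantle fills any gap and the z_c terms cancel.
Column A: 3.733×2050 + 22.14×2740 + (z_c − 25.873)×3340
Column B: 0.6159×0 + x×2850 + (z_c − 0.6159 − 0 − x)×3340
The z_c×3340 term appears on both sides and cancels. Collect the known terms of each column as K = Σ(ρt)_known − 3340 × (depth of known layers): K_A = 68316.25 − 3340×25.873 = −18099.57; K_B = 0 − 3340×(0.6159 + 0) = −2057.106.
Balance: K_A = K_B − x×(3340 − 2850), so x = (K_B − K_A)/(3340 − 2850) = 16042.5/490 = 32.7 km.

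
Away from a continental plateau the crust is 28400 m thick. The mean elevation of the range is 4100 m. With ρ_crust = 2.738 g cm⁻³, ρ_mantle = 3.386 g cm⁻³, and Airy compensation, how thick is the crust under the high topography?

Root depth r = h ρ_c / (ρ_m − ρ_c) = 4100 m × 2.738 / 0.648 = 17320 m.
Total thickness = T + h + r = 28400 m + 4100 m + 17320 m = 49800 m.

49800 m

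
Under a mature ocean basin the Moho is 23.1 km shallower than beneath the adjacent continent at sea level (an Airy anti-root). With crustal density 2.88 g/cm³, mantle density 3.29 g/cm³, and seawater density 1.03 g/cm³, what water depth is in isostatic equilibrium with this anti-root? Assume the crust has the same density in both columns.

Replacing a thickness d of crust by seawater at the top must be balanced by replacing crust with mantle at the base: d (ρ_c − ρ_w) = a (ρ_m − ρ_c).
d = a (ρ_m − ρ_c)/(ρ_c − ρ_w) = 23.1 km × 0.41/1.85 = 5.12 km.

5.12 km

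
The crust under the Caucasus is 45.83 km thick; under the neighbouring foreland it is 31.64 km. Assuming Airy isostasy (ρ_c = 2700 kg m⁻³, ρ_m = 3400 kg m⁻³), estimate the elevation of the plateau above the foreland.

2.92 km

Excess crust Δ = 45.83 km − 31.64 km = 14.19 km, split between elevation h and root r with h + r = Δ.
Airy balance ρ_c h = (ρ_m − ρ_c) r gives r = h ρ_c/(ρ_m − ρ_c), so h (1 + ρ_c/(ρ_m − ρ_c)) = Δ, i.e. h = Δ (ρ_m − ρ_c)/ρ_m.
h = 14.19 km × 700/3400 = 2.92 km.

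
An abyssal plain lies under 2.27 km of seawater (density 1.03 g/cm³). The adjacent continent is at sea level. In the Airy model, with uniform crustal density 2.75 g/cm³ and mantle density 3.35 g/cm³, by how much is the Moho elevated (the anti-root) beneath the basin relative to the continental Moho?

6.51 km

Equating mass per unit area of the two columns: replacing crust with seawater at the top is compensated by replacing crust with mantle at the base: d (ρ_c − ρ_w) = a (ρ_m − ρ_c).
a = d (ρ_c − ρ_w)/(ρ_m − ρ_c) = 2.27 km × 1.72/0.6 = 6.51 km.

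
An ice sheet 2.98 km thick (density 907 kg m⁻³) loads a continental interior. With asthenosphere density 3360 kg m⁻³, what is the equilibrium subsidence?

0.804 km

Balancing pressure at the compensation depth: the ice load ρ_ice t is balanced by mantle displaced below, ρ_m s.
s = t ρ_ice / ρ_m = 2.98 km × 907/3360 = 0.804 km.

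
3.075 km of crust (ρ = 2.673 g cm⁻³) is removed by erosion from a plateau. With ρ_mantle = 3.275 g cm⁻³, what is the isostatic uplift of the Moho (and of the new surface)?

Unloading: uplift u = e ρ_c/ρ_m = 3.075 km × 2.673/3.275 = 2.51 km.

2.51 km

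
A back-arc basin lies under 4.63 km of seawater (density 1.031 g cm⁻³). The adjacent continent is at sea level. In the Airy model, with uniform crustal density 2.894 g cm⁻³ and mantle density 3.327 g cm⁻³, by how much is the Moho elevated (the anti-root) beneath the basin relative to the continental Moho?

Balancing pressure at the compensation depth: replacing crust with seawater at the top is compensated by replacing crust with mantle at the base: d (ρ_c − ρ_w) = a (ρ_m − ρ_c).
a = d (ρ_c − ρ_w)/(ρ_m − ρ_c) = 4.63 km × 1.863/0.433 = 19.9 km.

19.9 km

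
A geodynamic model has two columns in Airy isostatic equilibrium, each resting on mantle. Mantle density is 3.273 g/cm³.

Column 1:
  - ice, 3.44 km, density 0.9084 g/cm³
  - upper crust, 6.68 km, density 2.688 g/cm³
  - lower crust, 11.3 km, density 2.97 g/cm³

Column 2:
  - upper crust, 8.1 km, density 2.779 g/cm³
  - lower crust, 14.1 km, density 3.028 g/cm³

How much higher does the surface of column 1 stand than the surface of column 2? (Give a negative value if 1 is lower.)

For any compensation level in the mantle, the mantle terms cancel and isostasy reduces to e = (Σt_1 − Σt_2) − (Σ(ρt)_1 − Σ(ρt)_2) / ρ_m.
Σt_1 = 21.42 km; Σt_2 = 22.2 km; Σ(ρt)_1 = 54.641736; Σ(ρt)_2 = 65.2047 (in km·g/cm³).
e = (21.42 − 22.2) − (54.641736 − 65.2047) / 3.273 = 2.45 km.

2.45 km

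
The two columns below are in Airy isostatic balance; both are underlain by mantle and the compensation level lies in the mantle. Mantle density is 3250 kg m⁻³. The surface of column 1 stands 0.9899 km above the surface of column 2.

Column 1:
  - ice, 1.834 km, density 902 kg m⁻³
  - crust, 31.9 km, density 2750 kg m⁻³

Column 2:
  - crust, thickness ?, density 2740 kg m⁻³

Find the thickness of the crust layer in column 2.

Take the compensation level at the base of the deeper column (depth z_c below the surface of column 1) and equate Σ ρ_i t_i down to z_c; mantle fills any gap and the z_c terms cancel.
Column 1: 1.834×902 + 31.9×2750 + (z_c − 33.734)×3250
Column 2: 0.9899×0 + x×2740 + (z_c − 0.9899 − 0 − x)×3250
The z_c×3250 term appears on both sides and cancels. Collect the known terms of each column as K = Σ(ρt)_known − 3250 × (depth of known layers): K_1 = 89379.268 − 3250×33.734 = −20256.232; K_2 = 0 − 3250×(0.9899 + 0) = −3217.175.
Balance: K_1 = K_2 − x×(3250 − 2740), so x = (K_2 − K_1)/(3250 − 2740) = 17039.1/510 = 33.4 km.

33.4 km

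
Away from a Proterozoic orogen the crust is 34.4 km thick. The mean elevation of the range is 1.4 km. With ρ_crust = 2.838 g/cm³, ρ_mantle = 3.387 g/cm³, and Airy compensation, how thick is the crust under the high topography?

43 km

Root depth r = h ρ_c / (ρ_m − ρ_c) = 1.4 km × 2.838 / 0.549 = 7.237 km.
Total thickness = T + h + r = 34.4 km + 1.4 km + 7.237 km = 43 km.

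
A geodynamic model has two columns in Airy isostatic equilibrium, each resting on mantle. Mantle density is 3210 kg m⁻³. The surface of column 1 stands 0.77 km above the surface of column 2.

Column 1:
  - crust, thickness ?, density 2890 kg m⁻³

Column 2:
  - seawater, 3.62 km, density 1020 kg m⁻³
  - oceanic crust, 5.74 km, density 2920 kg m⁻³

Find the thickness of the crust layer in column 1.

Take the compensation level at the base of the deeper column (depth z_c below the surface of column 1) and equate Σ ρ_i t_i down to z_c; mantle fills any gap and the z_c terms cancel.
Column 1: x×2890 + (z_c − 0 − x)×3210
Column 2: 0.77×0 + 3.62×1020 + 5.74×2920 + (z_c − 0.77 − 9.36)×3210
The z_c×3210 term appears on both sides and cancels. Collect the known terms of each column as K = Σ(ρt)_known − 3210 × (depth of known layers): K_1 = 0 − 3210×0 = 0; K_2 = 20453.2 − 3210×(0.77 + 9.36) = −12064.1.
Balance: K_1 − x×(3210 − 2890) = K_2, so x = (K_1 − K_2)/(3210 − 2890) = 12064.1/320 = 37.7 km.

37.7 km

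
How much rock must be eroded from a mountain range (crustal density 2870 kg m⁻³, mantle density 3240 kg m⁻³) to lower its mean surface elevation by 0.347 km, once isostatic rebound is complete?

Net drop Δ = e − u = e − e ρ_c/ρ_m = e (ρ_m − ρ_c)/ρ_m.
e = Δ ρ_m/(ρ_m − ρ_c) = 0.347 km × 3240/370 = 3.04 km.

3.04 km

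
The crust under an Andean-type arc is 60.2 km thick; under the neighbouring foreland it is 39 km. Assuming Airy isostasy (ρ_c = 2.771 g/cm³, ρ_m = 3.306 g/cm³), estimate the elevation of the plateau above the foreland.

Excess crust Δ = 60.2 km − 39 km = 21.2 km, split between elevation h and root r with h + r = Δ.
Airy balance ρ_c h = (ρ_m − ρ_c) r gives r = h ρ_c/(ρ_m − ρ_c), so h (1 + ρ_c/(ρ_m − ρ_c)) = Δ, i.e. h = Δ (ρ_m − ρ_c)/ρ_m.
h = 21.2 km × 0.535/3.306 = 3.43 km.

3.43 km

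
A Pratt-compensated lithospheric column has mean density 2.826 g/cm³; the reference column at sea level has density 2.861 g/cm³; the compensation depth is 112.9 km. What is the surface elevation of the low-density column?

ρ_ref D = ρ (D + h) → h = D (ρ_ref − ρ)/ρ.
h = 112.9 km × (2.861 − 2.826)/2.826 = 1.4 km.

1.4 km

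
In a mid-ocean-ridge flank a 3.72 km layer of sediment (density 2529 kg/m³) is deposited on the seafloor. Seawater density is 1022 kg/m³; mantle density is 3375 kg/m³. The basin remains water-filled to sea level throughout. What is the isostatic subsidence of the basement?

2.38 km

Submarine loading: the sediment displaces seawater, and the subsidence is in turn flooded, so s (ρ_m − ρ_w) = t (ρ_sed − ρ_w).
s = 3.72 km × (2529 − 1022) / (3375 − 1022) = 2.38 km.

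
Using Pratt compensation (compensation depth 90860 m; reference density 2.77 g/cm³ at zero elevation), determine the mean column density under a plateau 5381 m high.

Pratt balance: ρ_ref D = ρ (D + h).
ρ = ρ_ref D/(D + h) = 2.77 × 90860 m/(90860 m + 5381 m) = 2.62 g/cm³.

2.62 g/cm³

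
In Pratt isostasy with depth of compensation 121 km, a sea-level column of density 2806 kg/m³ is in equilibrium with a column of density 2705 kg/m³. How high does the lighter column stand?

4.52 km

ρ_ref D = ρ (D + h) → h = D (ρ_ref − ρ)/ρ.
h = 121 km × (2806 − 2705)/2705 = 4.52 km.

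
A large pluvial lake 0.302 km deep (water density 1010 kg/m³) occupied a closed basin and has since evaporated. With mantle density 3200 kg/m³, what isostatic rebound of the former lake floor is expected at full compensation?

u = d ρ_w/ρ_m = 0.302 km × 1010/3200 = 0.0953 km.

0.0953 km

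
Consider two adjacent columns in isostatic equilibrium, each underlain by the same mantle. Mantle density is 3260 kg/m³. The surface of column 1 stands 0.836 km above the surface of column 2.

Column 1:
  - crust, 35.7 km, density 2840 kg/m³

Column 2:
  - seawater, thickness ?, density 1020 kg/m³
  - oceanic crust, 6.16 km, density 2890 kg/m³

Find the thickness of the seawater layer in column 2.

Take the compensation level at the base of the deeper column (depth z_c below the surface of column 1) and equate Σ ρ_i t_i down to z_c; mantle fills any gap and the z_c terms cancel.
Column 1: 35.7×2840 + (z_c − 35.7)×3260
Column 2: 0.836×0 + x×1020 + 6.16×2890 + (z_c − 0.836 − 6.16 − x)×3260
The z_c×3260 term appears on both sides and cancels. Collect the known terms of each column as K = Σ(ρt)_known − 3260 × (depth of known layers): K_1 = 101388 − 3260×35.7 = −14994; K_2 = 17802.4 − 3260×(0.836 + 6.16) = −5004.56.
Balance: K_1 = K_2 − x×(3260 − 1020), so x = (K_2 − K_1)/(3260 − 1020) = 9989.44/2240 = 4.46 km.

4.46 km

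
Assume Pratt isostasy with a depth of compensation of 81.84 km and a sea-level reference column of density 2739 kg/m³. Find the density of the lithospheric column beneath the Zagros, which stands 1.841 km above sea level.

2680 kg/m³

Pratt balance: ρ_ref D = ρ (D + h).
ρ = ρ_ref D/(D + h) = 2739 × 81.84 km/(81.84 km + 1.841 km) = 2680 kg/m³.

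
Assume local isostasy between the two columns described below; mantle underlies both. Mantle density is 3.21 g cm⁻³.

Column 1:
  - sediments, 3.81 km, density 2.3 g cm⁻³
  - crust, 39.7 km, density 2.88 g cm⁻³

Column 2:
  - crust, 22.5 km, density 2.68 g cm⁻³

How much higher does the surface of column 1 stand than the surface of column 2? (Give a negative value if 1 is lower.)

1.45 km

For any compensation level in the mantle, the mantle terms cancel and isostasy reduces to e = (Σt_1 − Σt_2) − (Σ(ρt)_1 − Σ(ρt)_2) / ρ_m.
Σt_1 = 43.51 km; Σt_2 = 22.5 km; Σ(ρt)_1 = 123.099; Σ(ρt)_2 = 60.3 (in km·g cm⁻³).
e = (43.51 − 22.5) − (123.099 − 60.3) / 3.21 = 1.45 km.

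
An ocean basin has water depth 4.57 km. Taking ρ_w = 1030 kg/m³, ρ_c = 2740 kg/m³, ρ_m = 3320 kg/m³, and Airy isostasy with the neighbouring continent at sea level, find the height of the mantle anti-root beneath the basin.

13.5 km

Balancing pressure at the compensation depth: replacing crust with seawater at the top is compensated by replacing crust with mantle at the base: d (ρ_c − ρ_w) = a (ρ_m − ρ_c).
a = d (ρ_c − ρ_w)/(ρ_m − ρ_c) = 4.57 km × 1710/580 = 13.5 km.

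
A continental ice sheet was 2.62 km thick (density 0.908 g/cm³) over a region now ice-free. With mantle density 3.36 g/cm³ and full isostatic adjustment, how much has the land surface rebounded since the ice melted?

Removing the load lets mantle flow back in; uplift u satisfies ρ_ice t = ρ_m u.
u = t ρ_ice/ρ_m = 2.62 km × 0.908/3.36 = 0.708 km.

0.708 km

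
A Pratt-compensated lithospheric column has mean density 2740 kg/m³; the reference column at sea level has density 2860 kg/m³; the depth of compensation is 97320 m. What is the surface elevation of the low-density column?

ρ_ref D = ρ (D + h) → h = D (ρ_ref − ρ)/ρ.
h = 97320 m × (2860 − 2740)/2740 = 4260 m.

4260 m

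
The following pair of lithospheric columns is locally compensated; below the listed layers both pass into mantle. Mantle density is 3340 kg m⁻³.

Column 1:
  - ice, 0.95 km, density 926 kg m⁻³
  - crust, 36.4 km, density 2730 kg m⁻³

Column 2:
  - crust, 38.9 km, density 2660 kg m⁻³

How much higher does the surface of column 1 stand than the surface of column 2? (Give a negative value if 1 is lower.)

For any compensation level in the mantle, the mantle terms cancel and isostasy reduces to e = (Σt_1 − Σt_2) − (Σ(ρt)_1 − Σ(ρt)_2) / ρ_m.
Σt_1 = 37.35 km; Σt_2 = 38.9 km; Σ(ρt)_1 = 100251.7; Σ(ρt)_2 = 103474 (in km·kg m⁻³).
e = (37.35 − 38.9) − (100251.7 − 103474) / 3340 = −0.585 km.

−0.585 km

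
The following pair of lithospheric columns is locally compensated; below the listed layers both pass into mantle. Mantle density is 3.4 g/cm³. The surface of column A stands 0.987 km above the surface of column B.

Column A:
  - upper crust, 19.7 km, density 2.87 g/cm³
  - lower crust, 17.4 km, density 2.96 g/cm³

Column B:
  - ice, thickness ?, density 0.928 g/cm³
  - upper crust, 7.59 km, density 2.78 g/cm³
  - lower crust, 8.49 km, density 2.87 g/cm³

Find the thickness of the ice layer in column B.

2.24 km

Take the compensation level at the base of the deeper column (depth z_c below the surface of column A) and equate Σ ρ_i t_i down to z_c; mantle fills any gap and the z_c terms cancel.
Column A: 19.7×2.87 + 17.4×2.96 + (z_c − 37.1)×3.4
Column B: 0.987×0 + x×0.928 + 7.59×2.78 + 8.49×2.87 + (z_c − 0.987 − 16.08 − x)×3.4
The z_c×3.4 term appears on both sides and cancels. Collect the known terms of each column as K = Σ(ρt)_known − 3.4 × (depth of known layers): K_A = 108.043 − 3.4×37.1 = −18.097; K_B = 45.4665 − 3.4×(0.987 + 16.08) = −12.5613.
Balance: K_A = K_B − x×(3.4 − 0.928), so x = (K_B − K_A)/(3.4 − 0.928) = 5.5357/2.472 = 2.24 km.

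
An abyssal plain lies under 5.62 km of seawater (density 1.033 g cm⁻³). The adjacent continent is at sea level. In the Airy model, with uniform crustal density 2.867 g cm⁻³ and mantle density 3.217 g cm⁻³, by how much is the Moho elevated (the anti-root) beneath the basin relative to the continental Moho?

Equating mass per unit area of the two columns: replacing crust with seawater at the top is compensated by replacing crust with mantle at the base: d (ρ_c − ρ_w) = a (ρ_m − ρ_c).
a = d (ρ_c − ρ_w)/(ρ_m − ρ_c) = 5.62 km × 1.834/0.35 = 29.4 km.

29.4 km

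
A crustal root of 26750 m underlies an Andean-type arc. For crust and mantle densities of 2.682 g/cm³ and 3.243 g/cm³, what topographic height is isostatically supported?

5600 m

Isostatic balance requires: ρ_c h = (ρ_m − ρ_c) r.
h = r (ρ_m − ρ_c) / ρ_c = 26750 m × (3.243 − 2.682) / 2.682 = 5600 m.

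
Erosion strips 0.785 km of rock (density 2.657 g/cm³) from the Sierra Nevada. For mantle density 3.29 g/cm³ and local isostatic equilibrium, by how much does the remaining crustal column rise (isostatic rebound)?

0.634 km

Unloading: uplift u = e ρ_c/ρ_m = 0.785 km × 2.657/3.29 = 0.634 km.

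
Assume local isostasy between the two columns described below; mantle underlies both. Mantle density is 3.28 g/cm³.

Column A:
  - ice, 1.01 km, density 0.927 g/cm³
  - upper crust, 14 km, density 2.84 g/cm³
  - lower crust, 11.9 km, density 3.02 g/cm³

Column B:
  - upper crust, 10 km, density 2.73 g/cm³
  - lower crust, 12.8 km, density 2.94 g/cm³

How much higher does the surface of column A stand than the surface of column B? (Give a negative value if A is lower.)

For any compensation level in the mantle, the mantle terms cancel and isostasy reduces to e = (Σt_A − Σt_B) − (Σ(ρt)_A − Σ(ρt)_B) / ρ_m.
Σt_A = 26.91 km; Σt_B = 22.8 km; Σ(ρt)_A = 76.63427; Σ(ρt)_B = 64.932 (in km·g/cm³).
e = (26.91 − 22.8) − (76.63427 − 64.932) / 3.28 = 0.542 km.

0.542 km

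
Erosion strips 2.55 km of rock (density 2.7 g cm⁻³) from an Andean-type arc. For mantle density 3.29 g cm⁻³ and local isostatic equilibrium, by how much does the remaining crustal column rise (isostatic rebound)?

2.09 km

Unloading: uplift u = e ρ_c/ρ_m = 2.55 km × 2.7/3.29 = 2.09 km.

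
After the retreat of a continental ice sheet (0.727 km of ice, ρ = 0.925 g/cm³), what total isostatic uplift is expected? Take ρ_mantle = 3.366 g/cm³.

Removing the load lets mantle flow back in; uplift u satisfies ρ_ice t = ρ_m u.
u = t ρ_ice/ρ_m = 0.727 km × 0.925/3.366 = 0.2 km.

0.2 km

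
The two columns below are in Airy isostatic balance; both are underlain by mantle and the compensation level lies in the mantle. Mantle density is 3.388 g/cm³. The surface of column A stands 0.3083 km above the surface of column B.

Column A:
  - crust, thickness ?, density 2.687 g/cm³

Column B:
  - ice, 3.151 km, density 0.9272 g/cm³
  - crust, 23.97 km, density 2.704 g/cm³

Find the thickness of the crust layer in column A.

Take the compensation level at the base of the deeper column (depth z_c below the surface of column A) and equate Σ ρ_i t_i down to z_c; mantle fills any gap and the z_c terms cancel.
Column A: x×2.687 + (z_c − 0 − x)×3.388
Column B: 0.3083×0 + 3.151×0.9272 + 23.97×2.704 + (z_c − 0.3083 − 27.121)×3.388
The z_c×3.388 term appears on both sides and cancels. Collect the known terms of each column as K = Σ(ρt)_known − 3.388 × (depth of known layers): K_A = 0 − 3.388×0 = 0; K_B = 67.7364872 − 3.388×(0.3083 + 27.121) = −25.1939812.
Balance: K_A − x×(3.388 − 2.687) = K_B, so x = (K_A − K_B)/(3.388 − 2.687) = 25.194/0.701 = 35.9 km.

35.9 km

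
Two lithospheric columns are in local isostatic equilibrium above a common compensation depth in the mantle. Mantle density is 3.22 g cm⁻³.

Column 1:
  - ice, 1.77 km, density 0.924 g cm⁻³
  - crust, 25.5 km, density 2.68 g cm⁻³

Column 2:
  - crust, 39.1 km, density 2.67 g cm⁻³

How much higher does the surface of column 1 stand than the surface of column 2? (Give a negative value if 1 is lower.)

For any compensation level in the mantle, the mantle terms cancel and isostasy reduces to e = (Σt_1 − Σt_2) − (Σ(ρt)_1 − Σ(ρt)_2) / ρ_m.
Σt_1 = 27.27 km; Σt_2 = 39.1 km; Σ(ρt)_1 = 69.97548; Σ(ρt)_2 = 104.397 (in km·g cm⁻³).
e = (27.27 − 39.1) − (69.97548 − 104.397) / 3.22 = −1.14 km.

−1.14 km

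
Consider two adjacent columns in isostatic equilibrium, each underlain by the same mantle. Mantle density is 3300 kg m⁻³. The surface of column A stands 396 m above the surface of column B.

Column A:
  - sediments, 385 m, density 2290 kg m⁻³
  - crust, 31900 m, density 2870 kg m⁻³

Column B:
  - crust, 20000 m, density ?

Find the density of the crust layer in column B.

Take the compensation level at the base of the deeper column (depth z_c below the surface of column A) and equate Σ ρ_i t_i down to z_c; mantle fills any gap and the z_c terms cancel.
Column A: 385×2290 + 31900×2870 + (z_c − 32285)×3300
Column B: 396×0 + 20000×ρ + (z_c − 396 − 20000)×3300
The z_c×3300 term appears on both sides and cancels. Collect the known terms of each column as K = Σ(ρt)_known − 3300 × (depth of known layers): K_A = 92434650 − 3300×32285 = −14105850; K_B = 0 − 3300×(396 + 20000) = −67306800.
Balance: K_A = K_B + 20000×ρ, so ρ = (K_A − K_B)/20000 = 53201000/20000 = 2660 kg m⁻³.

2660 kg m⁻³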